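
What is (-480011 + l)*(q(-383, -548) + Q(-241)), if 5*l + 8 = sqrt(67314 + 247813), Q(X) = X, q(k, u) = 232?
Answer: 21600567/5 - 9*sqrt(315127)/5 ≈ 4.3191e+6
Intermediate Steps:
l = -8/5 + sqrt(315127)/5 (l = -8/5 + sqrt(67314 + 247813)/5 = -8/5 + sqrt(315127)/5 ≈ 110.67)
(-480011 + l)*(q(-383, -548) + Q(-241)) = (-480011 + (-8/5 + sqrt(315127)/5))*(232 - 241) = (-2400063/5 + sqrt(315127)/5)*(-9) = 21600567/5 - 9*sqrt(315127)/5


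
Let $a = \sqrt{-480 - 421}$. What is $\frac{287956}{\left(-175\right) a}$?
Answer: $\frac{287956 i \sqrt{901}}{157675} \approx 54.818 i$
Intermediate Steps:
$a = i \sqrt{901}$ ($a = \sqrt{-901} = i \sqrt{901} \approx 30.017 i$)
$\frac{287956}{\left(-175\right) a} = \frac{287956}{\left(-175\right) i \sqrt{901}} = 287956 \frac{i \sqrt{901}}{157675} = \frac{287956 i \sqrt{901}}{157675}$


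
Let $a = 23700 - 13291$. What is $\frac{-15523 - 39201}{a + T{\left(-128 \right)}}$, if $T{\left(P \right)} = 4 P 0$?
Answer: $- \frac{54724}{10409} \approx -5.2574$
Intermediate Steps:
$a = 10409$ ($a = 23700 - 13291 = 10409$)
$T{\left(P \right)} = 0$
$\frac{-15523 - 39201}{a + T{\left(-128 \right)}} = \frac{-15523 - 39201}{10409 + 0} = - \frac{54724}{10409}$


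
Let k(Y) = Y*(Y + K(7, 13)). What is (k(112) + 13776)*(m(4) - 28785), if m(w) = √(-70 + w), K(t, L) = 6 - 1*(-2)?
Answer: -783412560 + 27216*I*√66 ≈ -7.8341e+8 + 2.211e+5*I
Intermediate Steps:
K(t, L) = 8 (K(t, L) = 6 + 2 = 8)
k(Y) = Y*(8 + Y) (k(Y) = Y*(Y + 8) = Y*(8 + Y))
(k(112) + 13776)*(m(4) - 28785) = (112*(8 + 112) + 13776)*(√(-70 + 4) - 28785) = (112*120 + 13776)*(√(-66) - 28785) = (13440 + 13776)*(I*√66 - 28785) = 27216*(-28785 + I*√66) = -783412560 + 27216*I*√66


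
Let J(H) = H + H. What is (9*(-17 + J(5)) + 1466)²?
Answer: 1968409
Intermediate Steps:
J(H) = 2*H
(9*(-17 + J(5)) + 1466)² = (9*(-17 + 2*5) + 1466)² = (9*(-17 + 10) + 1466)² = (9*(-7) + 1466)² = (-63 + 1466)² = 1403² = 1968409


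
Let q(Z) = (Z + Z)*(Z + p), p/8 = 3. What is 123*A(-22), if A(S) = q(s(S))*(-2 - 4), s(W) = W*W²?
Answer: -166971543552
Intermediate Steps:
p = 24 (p = 8*3 = 24)
s(W) = W³
q(Z) = 2*Z*(24 + Z) (q(Z) = (Z + Z)*(Z + 24) = (2*Z)*(24 + Z) = 2*Z*(24 + Z))
A(S) = -12*S³*(24 + S³) (A(S) = (2*S³*(24 + S³))*(-2 - 4) = (2*S³*(24 + S³))*(-6) = -12*S³*(24 + S³))
123*A(-22) = 123*(12*(-22)³*(-24 - 1*(-22)³)) = 123*(12*(-10648)*(-24 - 1*(-10648))) = 123*(12*(-10648)*(-24 + 10648)) = 123*(12*(-10648)*10624) = 123*(-1357492224) = -166971543552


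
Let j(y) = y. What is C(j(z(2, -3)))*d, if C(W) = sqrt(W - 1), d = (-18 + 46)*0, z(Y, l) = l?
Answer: 0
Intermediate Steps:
d = 0 (d = 28*0 = 0)
C(W) = sqrt(-1 + W)
C(j(z(2, -3)))*d = sqrt(-1 - 3)*0 = sqrt(-4)*0 = (2*I)*0 = 0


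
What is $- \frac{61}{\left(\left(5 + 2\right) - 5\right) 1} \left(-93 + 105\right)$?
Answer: $-366$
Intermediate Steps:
$- \frac{61}{\left(\left(5 + 2\right) - 5\right) 1} \left(-93 + 105\right) = - \frac{61}{\left(7 - 5\right) 1} \cdot 12 = - \frac{61}{2 \cdot 1} \cdot 12 = - \frac{61}{2} \cdot 12 = \left(-61\right) \frac{1}{2} \cdot 12 = \left(- \frac{61}{2}\right) 12 = -366$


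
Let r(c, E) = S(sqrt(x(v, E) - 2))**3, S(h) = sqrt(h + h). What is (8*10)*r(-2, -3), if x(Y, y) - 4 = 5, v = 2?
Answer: 160*sqrt(2)*7**(3/4) ≈ 973.77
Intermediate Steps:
x(Y, y) = 9 (x(Y, y) = 4 + 5 = 9)
S(h) = sqrt(2)*sqrt(h) (S(h) = sqrt(2*h) = sqrt(2)*sqrt(h))
r(c, E) = 2*sqrt(2)*7**(3/4) (r(c, E) = (sqrt(2)*sqrt(sqrt(9 - 2)))**3 = (sqrt(2)*sqrt(sqrt(7)))**3 = (sqrt(2)*7**(1/4))**3 = 2*sqrt(2)*7**(3/4))
(8*10)*r(-2, -3) = (8*10)*(2*sqrt(2)*7**(3/4)) = 80*(2*sqrt(2)*7**(3/4)) = 160*sqrt(2)*7**(3/4)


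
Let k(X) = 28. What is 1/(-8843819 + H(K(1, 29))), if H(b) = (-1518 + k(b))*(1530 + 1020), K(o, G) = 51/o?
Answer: -1/12643319 ≈ -7.9093e-8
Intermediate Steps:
H(b) = -3799500 (H(b) = (-1518 + 28)*(1530 + 1020) = -1490*2550 = -3799500)
1/(-8843819 + H(K(1, 29))) = 1/(-8843819 - 3799500) = 1/(-12643319) = -1/12643319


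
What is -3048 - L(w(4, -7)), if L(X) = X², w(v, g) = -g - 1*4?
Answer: -3057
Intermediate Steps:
w(v, g) = -4 - g (w(v, g) = -g - 4 = -4 - g)
-3048 - L(w(4, -7)) = -3048 - (-4 - 1*(-7))² = -3048 - (-4 + 7)² = -3048 - 1*3² = -3048 - 1*9 = -3048 - 9 = -3057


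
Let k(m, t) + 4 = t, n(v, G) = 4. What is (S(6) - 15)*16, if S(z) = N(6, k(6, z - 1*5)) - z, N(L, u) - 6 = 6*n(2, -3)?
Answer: 144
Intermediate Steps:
k(m, t) = -4 + t
N(L, u) = 30 (N(L, u) = 6 + 6*4 = 6 + 24 = 30)
S(z) = 30 - z
(S(6) - 15)*16 = ((30 - 1*6) - 15)*16 = ((30 - 6) - 15)*16 = (24 - 15)*16 = 9*16 = 144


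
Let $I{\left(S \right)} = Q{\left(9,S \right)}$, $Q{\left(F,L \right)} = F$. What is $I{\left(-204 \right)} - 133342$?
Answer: $-133333$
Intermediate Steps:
$I{\left(S \right)} = 9$
$I{\left(-204 \right)} - 133342 = 9 - 133342 = -133333$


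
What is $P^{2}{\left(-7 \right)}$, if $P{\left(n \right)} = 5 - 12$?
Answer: $49$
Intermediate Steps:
$P{\left(n \right)} = -7$ ($P{\left(n \right)} = 5 - 12 = -7$)
$P^{2}{\left(-7 \right)} = \left(-7\right)^{2} = 49$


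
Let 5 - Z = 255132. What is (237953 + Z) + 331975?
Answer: 314801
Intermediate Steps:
Z = -255127 (Z = 5 - 1*255132 = 5 - 255132 = -255127)
(237953 + Z) + 331975 = (237953 - 255127) + 331975 = -17174 + 331975 = 314801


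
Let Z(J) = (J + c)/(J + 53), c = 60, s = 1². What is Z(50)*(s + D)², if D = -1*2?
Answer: 110/103 ≈ 1.0680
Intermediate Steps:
D = -2
s = 1
Z(J) = (60 + J)/(53 + J) (Z(J) = (J + 60)/(J + 53) = (60 + J)/(53 + J))
Z(50)*(s + D)² = ((60 + 50)/(53 + 50))*(1 - 2)² = (110/103)*(-1)² = ((1/103)*110)*1 = (110/103)*1 = 110/103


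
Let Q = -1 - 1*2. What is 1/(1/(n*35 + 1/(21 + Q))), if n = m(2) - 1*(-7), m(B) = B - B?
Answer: 4411/18 ≈ 245.06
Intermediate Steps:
Q = -3 (Q = -1 - 2 = -3)
m(B) = 0
n = 7 (n = 0 - 1*(-7) = 0 + 7 = 7)
1/(1/(n*35 + 1/(21 + Q))) = 1/(1/(7*35 + 1/(21 - 3))) = 1/(1/(245 + 1/18)) = 1/(1/(4411/18)) = 1/(18/4411) = 4411/18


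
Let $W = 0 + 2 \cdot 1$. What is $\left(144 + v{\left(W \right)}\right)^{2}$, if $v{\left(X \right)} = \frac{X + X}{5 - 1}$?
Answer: $21025$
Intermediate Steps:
$W = 2$ ($W = 0 + 2 = 2$)
$v{\left(X \right)} = \frac{X}{2}$ ($v{\left(X \right)} = \frac{2 X}{4} = 2 X \frac{1}{4} = \frac{X}{2}$)
$\left(144 + v{\left(W \right)}\right)^{2} = \left(144 + \frac{1}{2} \cdot 2\right)^{2} = \left(144 + 1\right)^{2} = 145^{2} = 21025$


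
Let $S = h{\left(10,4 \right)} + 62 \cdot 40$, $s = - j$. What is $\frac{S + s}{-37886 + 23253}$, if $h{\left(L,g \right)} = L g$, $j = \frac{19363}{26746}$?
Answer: $- \frac{67380557}{391374218} \approx -0.17216$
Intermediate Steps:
$j = \frac{19363}{26746}$ ($j = 19363 \cdot \frac{1}{26746} = \frac{19363}{26746} \approx 0.72396$)
$s = - \frac{19363}{26746}$ ($s = \left(-1\right) \frac{19363}{26746} = - \frac{19363}{26746} \approx -0.72396$)
$S = 2520$ ($S = 10 \cdot 4 + 62 \cdot 40 = 40 + 2480 = 2520$)
$\frac{S + s}{-37886 + 23253} = \frac{2520 - \frac{19363}{26746}}{-37886 + 23253} = \frac{67380557}{26746 \left(-14633\right)} = \frac{67380557}{26746} \left(- \frac{1}{14633}\right) = - \frac{67380557}{391374218}$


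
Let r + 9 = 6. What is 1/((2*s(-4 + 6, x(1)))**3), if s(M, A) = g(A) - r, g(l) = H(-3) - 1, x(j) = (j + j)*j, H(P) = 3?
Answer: 1/1000 ≈ 0.0010000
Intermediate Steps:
x(j) = 2*j**2 (x(j) = (2*j)*j = 2*j**2)
g(l) = 2 (g(l) = 3 - 1 = 2)
r = -3 (r = -9 + 6 = -3)
s(M, A) = 5 (s(M, A) = 2 - 1*(-3) = 2 + 3 = 5)
1/((2*s(-4 + 6, x(1)))**3) = 1/((2*5)**3) = 1/(10**3) = 1/1000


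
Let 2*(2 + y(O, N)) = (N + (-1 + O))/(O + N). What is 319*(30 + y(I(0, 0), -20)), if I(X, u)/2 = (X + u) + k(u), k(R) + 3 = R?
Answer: 473077/52 ≈ 9097.6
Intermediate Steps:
k(R) = -3 + R
I(X, u) = -6 + 2*X + 4*u (I(X, u) = 2*((X + u) + (-3 + u)) = 2*(-3 + X + 2*u) = -6 + 2*X + 4*u)
y(O, N) = -2 + (-1 + N + O)/(2*(N + O)) (y(O, N) = -2 + ((N + (-1 + O))/(O + N))/2 = -2 + ((-1 + N + O)/(N + O))/2 = -2 + (-1 + N + O)/(2*(N + O)))
319*(30 + y(I(0, 0), -20)) = 319*(30 + (-1 - 3*(-20) - 3*(-6 + 2*0 + 4*0))/(2*(-20 + (-6 + 2*0 + 4*0)))) = 319*(30 + (-1 + 60 - 3*(-6 + 0 + 0))/(2*(-20 + (-6 + 0 + 0)))) = 319*(30 + (-1 + 60 - 3*(-6))/(2*(-20 - 6))) = 319*(30 + (1/2)*(-1 + 60 + 18)/(-26)) = 319*(30 + (1/2)*(-1/26)*77) = 319*(30 - 77/52) = 319*(1483/52) = 473077/52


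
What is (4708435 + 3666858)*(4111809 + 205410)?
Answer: 36157974070167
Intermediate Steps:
(4708435 + 3666858)*(4111809 + 205410) = 8375293*4317219 = 36157974070167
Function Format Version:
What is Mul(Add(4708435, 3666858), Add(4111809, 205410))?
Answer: 36157974070167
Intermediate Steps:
Mul(Add(4708435, 3666858), Add(4111809, 205410)) = Mul(8375293, 4317219) = 36157974070167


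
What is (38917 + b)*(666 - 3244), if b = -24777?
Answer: -36452920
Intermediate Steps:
(38917 + b)*(666 - 3244) = (38917 - 24777)*(666 - 3244) = 14140*(-2578) = -36452920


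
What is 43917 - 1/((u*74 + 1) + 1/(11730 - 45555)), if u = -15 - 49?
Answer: 7033807183617/160161376 ≈ 43917.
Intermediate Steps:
u = -64
43917 - 1/((u*74 + 1) + 1/(11730 - 45555)) = 43917 - 1/((-64*74 + 1) + 1/(11730 - 45555)) = 43917 - 1/((-4736 + 1) + 1/(-33825)) = 43917 - 1/(-4735 - 1/33825) = 43917 - 1/(-160161376/33825) = 43917 - 1*(-33825/160161376) = 43917 + 33825/160161376 = 7033807183617/160161376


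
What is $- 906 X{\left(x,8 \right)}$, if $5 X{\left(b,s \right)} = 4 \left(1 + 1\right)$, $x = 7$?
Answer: $- \frac{7248}{5} \approx -1449.6$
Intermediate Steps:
$X{\left(b,s \right)} = \frac{8}{5}$ ($X{\left(b,s \right)} = \frac{4 \left(1 + 1\right)}{5} = \frac{4 \cdot 2}{5} = \frac{1}{5} \cdot 8 = \frac{8}{5}$)
$- 906 X{\left(x,8 \right)} = \left(-906\right) \frac{8}{5} = - \frac{7248}{5}$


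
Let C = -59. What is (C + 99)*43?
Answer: 1720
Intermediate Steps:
(C + 99)*43 = (-59 + 99)*43 = 40*43 = 1720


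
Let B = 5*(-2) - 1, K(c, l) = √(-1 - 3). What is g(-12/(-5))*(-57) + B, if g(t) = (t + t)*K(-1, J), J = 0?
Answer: -11 - 2736*I/5 ≈ -11.0 - 547.2*I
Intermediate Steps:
K(c, l) = 2*I (K(c, l) = √(-4) = 2*I)
B = -11 (B = -10 - 1 = -11)
g(t) = 4*I*t (g(t) = (t + t)*(2*I) = (2*t)*(2*I) = 4*I*t)
g(-12/(-5))*(-57) + B = (4*I*(-12/(-5)))*(-57) - 11 = (4*I*(-12*(-⅕)))*(-57) - 11 = (4*I*(12/5))*(-57) - 11 = (48*I/5)*(-57) - 11 = -2736*I/5 - 11 = -11 - 2736*I/5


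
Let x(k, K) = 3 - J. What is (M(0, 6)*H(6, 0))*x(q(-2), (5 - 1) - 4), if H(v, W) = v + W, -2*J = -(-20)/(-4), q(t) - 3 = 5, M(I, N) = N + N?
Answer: 36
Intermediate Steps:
M(I, N) = 2*N
q(t) = 8 (q(t) = 3 + 5 = 8)
J = 5/2 (J = -(-2)*(-5/(-4)) = -(-2)*(-5*(-¼)) = -(-2)*5/4 = -½*(-5) = 5/2 ≈ 2.5000)
x(k, K) = ½ (x(k, K) = 3 - 1*5/2 = 3 - 5/2 = ½)
H(v, W) = W + v
(M(0, 6)*H(6, 0))*x(q(-2), (5 - 1) - 4) = ((2*6)*(0 + 6))*(½) = (12*6)*(½) = 72*(½) = 36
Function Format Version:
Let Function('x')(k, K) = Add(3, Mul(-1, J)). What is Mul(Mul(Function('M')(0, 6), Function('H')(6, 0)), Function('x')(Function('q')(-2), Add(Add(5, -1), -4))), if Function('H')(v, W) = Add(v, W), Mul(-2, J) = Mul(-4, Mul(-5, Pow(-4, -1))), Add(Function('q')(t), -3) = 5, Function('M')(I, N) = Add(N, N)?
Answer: 36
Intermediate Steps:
Function('M')(I, N) = Mul(2, N)
Function('q')(t) = 8 (Function('q')(t) = Add(3, 5) = 8)
J = Rational(5, 2) (J = Mul(Rational(-1, 2), Mul(-4, Mul(-5, Pow(-4, -1)))) = Mul(Rational(-1, 2), Mul(-4, Mul(-5, Rational(-1, 4)))) = Mul(Rational(-1, 2), Mul(-4, Rational(5, 4))) = Mul(Rational(-1, 2), -5) = Rational(5, 2) ≈ 2.5000)
Function('x')(k, K) = Rational(1, 2) (Function('x')(k, K) = Add(3, Mul(-1, Rational(5, 2))) = Add(3, Rational(-5, 2)) = Rational(1, 2))
Function('H')(v, W) = Add(W, v)
Mul(Mul(Function('M')(0, 6), Function('H')(6, 0)), Function('x')(Function('q')(-2), Add(Add(5, -1), -4))) = Mul(Mul(Mul(2, 6), Add(0, 6)), Rational(1, 2)) = Mul(Mul(12, 6), Rational(1, 2)) = Mul(72, Rational(1, 2)) = 36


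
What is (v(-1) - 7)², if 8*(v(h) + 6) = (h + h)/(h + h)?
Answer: 10609/64 ≈ 165.77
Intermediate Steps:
v(h) = -47/8 (v(h) = -6 + ((h + h)/(h + h))/8 = -6 + ((2*h)/((2*h)))/8 = -6 + ((2*h)*(1/(2*h)))/8 = -6 + (⅛)*1 = -6 + ⅛ = -47/8)
(v(-1) - 7)² = (-47/8 - 7)² = (-103/8)² = 10609/64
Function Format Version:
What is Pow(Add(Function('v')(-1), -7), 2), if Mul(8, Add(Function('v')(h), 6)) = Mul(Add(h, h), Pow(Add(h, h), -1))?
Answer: Rational(10609, 64) ≈ 165.77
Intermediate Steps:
Function('v')(h) = Rational(-47, 8) (Function('v')(h) = Add(-6, Mul(Rational(1, 8), Mul(Add(h, h), Pow(Add(h, h), -1)))) = Add(-6, Mul(Rational(1, 8), Mul(Mul(2, h), Pow(Mul(2, h), -1)))) = Add(-6, Mul(Rational(1, 8), Mul(Mul(2, h), Mul(Rational(1, 2), Pow(h, -1))))) = Add(-6, Mul(Rational(1, 8), 1)) = Add(-6, Rational(1, 8)) = Rational(-47, 8))
Pow(Add(Function('v')(-1), -7), 2) = Pow(Add(Rational(-47, 8), -7), 2) = Pow(Rational(-103, 8), 2) = Rational(10609, 64)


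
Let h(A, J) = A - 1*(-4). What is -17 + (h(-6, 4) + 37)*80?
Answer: 2783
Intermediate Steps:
h(A, J) = 4 + A (h(A, J) = A + 4 = 4 + A)
-17 + (h(-6, 4) + 37)*80 = -17 + ((4 - 6) + 37)*80 = -17 + (-2 + 37)*80 = -17 + 35*80 = -17 + 2800 = 2783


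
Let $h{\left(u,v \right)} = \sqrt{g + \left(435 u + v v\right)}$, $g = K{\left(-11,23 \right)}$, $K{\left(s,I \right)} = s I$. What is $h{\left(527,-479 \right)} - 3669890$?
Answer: $-3669890 + 3 \sqrt{50937} \approx -3.6692 \cdot 10^{6}$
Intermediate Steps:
$K{\left(s,I \right)} = I s$
$g = -253$ ($g = 23 \left(-11\right) = -253$)
$h{\left(u,v \right)} = \sqrt{-253 + v^{2} + 435 u}$ ($h{\left(u,v \right)} = \sqrt{-253 + \left(435 u + v v\right)} = \sqrt{-253 + \left(435 u + v^{2}\right)} = \sqrt{-253 + \left(v^{2} + 435 u\right)} = \sqrt{-253 + v^{2} + 435 u}$)
$h{\left(527,-479 \right)} - 3669890 = \sqrt{-253 + \left(-479\right)^{2} + 435 \cdot 527} - 3669890 = \sqrt{-253 + 229441 + 229245} - 3669890 = \sqrt{458433} - 3669890 = 3 \sqrt{50937} - 3669890 = -3669890 + 3 \sqrt{50937}$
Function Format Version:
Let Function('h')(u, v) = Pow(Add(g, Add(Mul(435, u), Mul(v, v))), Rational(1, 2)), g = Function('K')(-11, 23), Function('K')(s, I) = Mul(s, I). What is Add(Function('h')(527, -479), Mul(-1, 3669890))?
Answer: Add(-3669890, Mul(3, Pow(50937, Rational(1, 2)))) ≈ -3.6692e+6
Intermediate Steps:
Function('K')(s, I) = Mul(I, s)
g = -253 (g = Mul(23, -11) = -253)
Function('h')(u, v) = Pow(Add(-253, Pow(v, 2), Mul(435, u)), Rational(1, 2)) (Function('h')(u, v) = Pow(Add(-253, Add(Mul(435, u), Mul(v, v))), Rational(1, 2)) = Pow(Add(-253, Add(Mul(435, u), Pow(v, 2))), Rational(1, 2)) = Pow(Add(-253, Add(Pow(v, 2), Mul(435, u))), Rational(1, 2)) = Pow(Add(-253, Pow(v, 2), Mul(435, u)), Rational(1, 2)))
Add(Function('h')(527, -479), Mul(-1, 3669890)) = Add(Pow(Add(-253, Pow(-479, 2), Mul(435, 527)), Rational(1, 2)), Mul(-1, 3669890)) = Add(Pow(Add(-253, 229441, 229245), Rational(1, 2)), -3669890) = Add(Pow(458433, Rational(1, 2)), -3669890) = Add(Mul(3, Pow(50937, Rational(1, 2))), -3669890) = Add(-3669890, Mul(3, Pow(50937, Rational(1, 2))))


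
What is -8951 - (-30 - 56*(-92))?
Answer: -14073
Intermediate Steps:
-8951 - (-30 - 56*(-92)) = -8951 - (-30 + 5152) = -8951 - 1*5122 = -8951 - 5122 = -14073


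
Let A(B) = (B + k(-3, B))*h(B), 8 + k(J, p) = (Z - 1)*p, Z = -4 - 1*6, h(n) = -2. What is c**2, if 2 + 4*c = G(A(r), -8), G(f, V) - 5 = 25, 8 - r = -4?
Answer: 49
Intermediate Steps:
Z = -10 (Z = -4 - 6 = -10)
k(J, p) = -8 - 11*p (k(J, p) = -8 + (-10 - 1)*p = -8 - 11*p)
r = 12 (r = 8 - 1*(-4) = 8 + 4 = 12)
A(B) = 16 + 20*B (A(B) = (B + (-8 - 11*B))*(-2) = (-8 - 10*B)*(-2) = 16 + 20*B)
G(f, V) = 30 (G(f, V) = 5 + 25 = 30)
c = 7 (c = -1/2 + (1/4)*30 = -1/2 + 15/2 = 7)
c**2 = 7**2 = 49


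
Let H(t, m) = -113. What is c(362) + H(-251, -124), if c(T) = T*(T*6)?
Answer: 786151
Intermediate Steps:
c(T) = 6*T² (c(T) = T*(6*T) = 6*T²)
c(362) + H(-251, -124) = 6*362² - 113 = 6*131044 - 113 = 786264 - 113 = 786151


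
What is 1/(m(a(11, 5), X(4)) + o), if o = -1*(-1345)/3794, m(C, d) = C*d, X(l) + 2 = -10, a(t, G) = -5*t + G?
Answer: 3794/2277745 ≈ 0.0016657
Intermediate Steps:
a(t, G) = G - 5*t
X(l) = -12 (X(l) = -2 - 10 = -12)
o = 1345/3794 (o = 1345*(1/3794) = 1345/3794 ≈ 0.35451)
1/(m(a(11, 5), X(4)) + o) = 1/((5 - 5*11)*(-12) + 1345/3794) = 1/((5 - 55)*(-12) + 1345/3794) = 1/(-50*(-12) + 1345/3794) = 1/(600 + 1345/3794) = 1/(2277745/3794) = 3794/2277745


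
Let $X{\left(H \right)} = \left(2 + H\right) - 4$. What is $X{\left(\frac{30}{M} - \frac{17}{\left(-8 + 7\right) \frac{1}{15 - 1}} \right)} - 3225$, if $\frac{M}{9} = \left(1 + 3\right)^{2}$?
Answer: $- \frac{71731}{24} \approx -2988.8$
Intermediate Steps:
$M = 144$ ($M = 9 \left(1 + 3\right)^{2} = 9 \cdot 4^{2} = 9 \cdot 16 = 144$)
$X{\left(H \right)} = -2 + H$
$X{\left(\frac{30}{M} - \frac{17}{\left(-8 + 7\right) \frac{1}{15 - 1}} \right)} - 3225 = \left(-2 - \left(- \frac{5}{24} + 17 \frac{15 - 1}{-8 + 7}\right)\right) - 3225 = \left(-2 - \left(- \frac{5}{24} + \frac{17}{\left(-1\right) \frac{1}{14}}\right)\right) - 3225 = \left(-2 - \left(- \frac{5}{24} + \frac{17}{- \frac{1}{14}}\right)\right) - 3225 = \left(-2 + \left(\frac{5}{24} - -238\right)\right) - 3225 = \left(-2 + \left(\frac{5}{24} + 238\right)\right) - 3225 = \left(-2 + \frac{5717}{24}\right) - 3225 = \frac{5669}{24} - 3225 = - \frac{71731}{24}$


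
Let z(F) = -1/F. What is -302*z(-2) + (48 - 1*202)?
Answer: -305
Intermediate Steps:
-302*z(-2) + (48 - 1*202) = -(-302)/(-2) + (48 - 1*202) = -(-302)*(-1)/2 + (48 - 202) = -302*½ - 154 = -151 - 154 = -305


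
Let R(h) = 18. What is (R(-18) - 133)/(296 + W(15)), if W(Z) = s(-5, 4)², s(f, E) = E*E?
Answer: -5/24 ≈ -0.20833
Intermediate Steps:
s(f, E) = E²
W(Z) = 256 (W(Z) = (4²)² = 16² = 256)
(R(-18) - 133)/(296 + W(15)) = (18 - 133)/(296 + 256) = -115/552 = -115*1/552 = -5/24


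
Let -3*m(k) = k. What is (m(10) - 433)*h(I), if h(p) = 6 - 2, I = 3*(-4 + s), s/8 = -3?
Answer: -5236/3 ≈ -1745.3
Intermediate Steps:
s = -24 (s = 8*(-3) = -24)
m(k) = -k/3
I = -84 (I = 3*(-4 - 24) = 3*(-28) = -84)
h(p) = 4
(m(10) - 433)*h(I) = (-1/3*10 - 433)*4 = (-10/3 - 433)*4 = -1309/3*4 = -5236/3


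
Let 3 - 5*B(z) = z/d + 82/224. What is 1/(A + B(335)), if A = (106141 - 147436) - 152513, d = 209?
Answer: -23408/4536652837 ≈ -5.1598e-6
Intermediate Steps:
B(z) = 59/112 - z/1045 (B(z) = ⅗ - (z/209 + 82/224)/5 = ⅗ - (z*(1/209) + 82*(1/224))/5 = ⅗ - (z/209 + 41/112)/5 = ⅗ - (41/112 + z/209)/5 = ⅗ + (-41/560 - z/1045) = 59/112 - z/1045)
A = -193808 (A = -41295 - 152513 = -193808)
1/(A + B(335)) = 1/(-193808 + (59/112 - 1/1045*335)) = 1/(-193808 + (59/112 - 67/209)) = 1/(-193808 + 4827/23408) = 1/(-4536652837/23408) = -23408/4536652837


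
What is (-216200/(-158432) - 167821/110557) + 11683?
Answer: 25579251959365/2189470828 ≈ 11683.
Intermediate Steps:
(-216200/(-158432) - 167821/110557) + 11683 = (-216200*(-1/158432) - 167821*1/110557) + 11683 = (27025/19804 - 167821/110557) + 11683 = -335724159/2189470828 + 11683 = 25579251959365/2189470828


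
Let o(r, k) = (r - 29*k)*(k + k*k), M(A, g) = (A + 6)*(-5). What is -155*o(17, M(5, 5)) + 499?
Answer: -742083701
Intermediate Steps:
M(A, g) = -30 - 5*A (M(A, g) = (6 + A)*(-5) = -30 - 5*A)
o(r, k) = (k + k²)*(r - 29*k) (o(r, k) = (r - 29*k)*(k + k²) = (k + k²)*(r - 29*k))
-155*o(17, M(5, 5)) + 499 = -155*(-30 - 5*5)*(17 - 29*(-30 - 5*5) - 29*(-30 - 5*5)² + (-30 - 5*5)*17) + 499 = -155*(-30 - 25)*(17 - 29*(-30 - 25) - 29*(-30 - 25)² + (-30 - 25)*17) + 499 = -(-8525)*(17 - 29*(-55) - 29*(-55)² - 55*17) + 499 = -(-8525)*(17 + 1595 - 29*3025 - 935) + 499 = -(-8525)*(17 + 1595 - 87725 - 935) + 499 = -(-8525)*(-87048) + 499 = -155*4787640 + 499 = -742084200 + 499 = -742083701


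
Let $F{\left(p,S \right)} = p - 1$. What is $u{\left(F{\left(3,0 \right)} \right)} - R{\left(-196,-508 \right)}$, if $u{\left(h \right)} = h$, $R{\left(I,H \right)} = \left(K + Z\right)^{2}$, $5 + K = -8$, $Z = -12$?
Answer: $-623$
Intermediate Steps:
$K = -13$ ($K = -5 - 8 = -13$)
$R{\left(I,H \right)} = 625$ ($R{\left(I,H \right)} = \left(-13 - 12\right)^{2} = \left(-25\right)^{2} = 625$)
$F{\left(p,S \right)} = -1 + p$ ($F{\left(p,S \right)} = p - 1 = -1 + p$)
$u{\left(F{\left(3,0 \right)} \right)} - R{\left(-196,-508 \right)} = \left(-1 + 3\right) - 625 = 2 - 625 = -623$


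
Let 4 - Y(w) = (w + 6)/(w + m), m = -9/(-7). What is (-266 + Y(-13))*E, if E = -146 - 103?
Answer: 5361717/82 ≈ 65387.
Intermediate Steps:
m = 9/7 (m = -9*(-1/7) = 9/7 ≈ 1.2857)
Y(w) = 4 - (6 + w)/(9/7 + w) (Y(w) = 4 - (w + 6)/(w + 9/7) = 4 - (6 + w)/(9/7 + w))
E = -249
(-266 + Y(-13))*E = (-266 + 3*(-2 + 7*(-13))/(9 + 7*(-13)))*(-249) = (-266 + 3*(-2 - 91)/(9 - 91))*(-249) = (-266 + 3*(-93)/(-82))*(-249) = (-266 + 3*(-1/82)*(-93))*(-249) = (-266 + 279/82)*(-249) = -21533/82*(-249) = 5361717/82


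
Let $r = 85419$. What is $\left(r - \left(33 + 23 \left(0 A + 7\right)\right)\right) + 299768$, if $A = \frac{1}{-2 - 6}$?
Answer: $384993$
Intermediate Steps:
$A = - \frac{1}{8}$ ($A = \frac{1}{-8} = - \frac{1}{8} \approx -0.125$)
$\left(r - \left(33 + 23 \left(0 A + 7\right)\right)\right) + 299768 = \left(85419 - \left(33 + 23 \left(0 \left(- \frac{1}{8}\right) + 7\right)\right)\right) + 299768 = \left(85419 - \left(33 + 23 \left(0 + 7\right)\right)\right) + 299768 = \left(85419 - 194\right) + 299768 = 85225 + 299768 = 384993$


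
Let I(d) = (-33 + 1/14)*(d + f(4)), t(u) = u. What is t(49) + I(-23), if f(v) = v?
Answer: 9445/14 ≈ 674.64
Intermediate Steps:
I(d) = -922/7 - 461*d/14 (I(d) = (-33 + 1/14)*(d + 4) = (-33 + 1/14)*(4 + d) = -461*(4 + d)/14 = -922/7 - 461*d/14)
t(49) + I(-23) = 49 + (-922/7 - 461/14*(-23)) = 49 + (-922/7 + 10603/14) = 49 + 8759/14 = 9445/14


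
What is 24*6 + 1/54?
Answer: 7777/54 ≈ 144.02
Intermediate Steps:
24*6 + 1/54 = 144 + 1/54 = 7777/54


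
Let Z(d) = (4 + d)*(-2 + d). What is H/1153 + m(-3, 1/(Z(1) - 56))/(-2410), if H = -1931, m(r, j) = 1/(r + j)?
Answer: -856212307/511286320 ≈ -1.6746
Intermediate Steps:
Z(d) = (-2 + d)*(4 + d)
m(r, j) = 1/(j + r)
H/1153 + m(-3, 1/(Z(1) - 56))/(-2410) = -1931/1153 + 1/(1/((-8 + 1**2 + 2*1) - 56) - 3*(-2410)) = -1931*1/1153 - 1/2410/(1/((-8 + 1 + 2) - 56) - 3) = -1931/1153 - 1/2410/(1/(-5 - 56) - 3) = -1931/1153 - 1/2410/(1/(-61) - 3) = -1931/1153 - 1/2410/(-1/61 - 3) = -1931/1153 - 1/2410/(-184/61) = -1931/1153 - 61/184*(-1/2410) = -1931/1153 + 61/443440 = -856212307/511286320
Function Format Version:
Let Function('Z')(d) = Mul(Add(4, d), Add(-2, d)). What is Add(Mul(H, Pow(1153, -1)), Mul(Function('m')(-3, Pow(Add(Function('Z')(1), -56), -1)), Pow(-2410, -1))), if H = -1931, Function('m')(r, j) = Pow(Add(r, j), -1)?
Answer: Rational(-856212307, 511286320) ≈ -1.6746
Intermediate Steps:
Function('Z')(d) = Mul(Add(-2, d), Add(4, d))
Function('m')(r, j) = Pow(Add(j, r), -1)
Add(Mul(H, Pow(1153, -1)), Mul(Function('m')(-3, Pow(Add(Function('Z')(1), -56), -1)), Pow(-2410, -1))) = Add(Mul(-1931, Pow(1153, -1)), Mul(Pow(Add(Pow(Add(Add(-8, Pow(1, 2), Mul(2, 1)), -56), -1), -3), -1), Pow(-2410, -1))) = Add(Mul(-1931, Rational(1, 1153)), Mul(Pow(Add(Pow(Add(Add(-8, 1, 2), -56), -1), -3), -1), Rational(-1, 2410))) = Add(Rational(-1931, 1153), Mul(Pow(Add(Pow(Add(-5, -56), -1), -3), -1), Rational(-1, 2410))) = Add(Rational(-1931, 1153), Mul(Pow(Add(Pow(-61, -1), -3), -1), Rational(-1, 2410))) = Add(Rational(-1931, 1153), Mul(Pow(Add(Rational(-1, 61), -3), -1), Rational(-1, 2410))) = Add(Rational(-1931, 1153), Mul(Pow(Rational(-184, 61), -1), Rational(-1, 2410))) = Add(Rational(-1931, 1153), Mul(Rational(-61, 184), Rational(-1, 2410))) = Add(Rational(-1931, 1153), Rational(61, 443440)) = Rational(-856212307, 511286320)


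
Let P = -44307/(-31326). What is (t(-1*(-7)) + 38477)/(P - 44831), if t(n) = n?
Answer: -401849928/468110533 ≈ -0.85845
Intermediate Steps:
P = 14769/10442 (P = -44307*(-1)/31326 = -1*(-14769/10442) = 14769/10442 ≈ 1.4144)
(t(-1*(-7)) + 38477)/(P - 44831) = (-1*(-7) + 38477)/(14769/10442 - 44831) = (7 + 38477)/(-468110533/10442) = 38484*(-10442/468110533) = -401849928/468110533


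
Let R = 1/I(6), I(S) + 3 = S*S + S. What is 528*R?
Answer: 176/13 ≈ 13.538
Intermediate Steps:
I(S) = -3 + S + S**2 (I(S) = -3 + (S*S + S) = -3 + (S**2 + S) = -3 + (S + S**2) = -3 + S + S**2)
R = 1/39 (R = 1/(-3 + 6 + 6**2) = 1/(-3 + 6 + 36) = 1/39 ≈ 0.025641)
528*R = 528*(1/39) = 176/13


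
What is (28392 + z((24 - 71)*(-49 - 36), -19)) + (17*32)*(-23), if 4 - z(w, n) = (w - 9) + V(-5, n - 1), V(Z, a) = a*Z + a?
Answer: 11818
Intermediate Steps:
V(Z, a) = a + Z*a (V(Z, a) = Z*a + a = a + Z*a)
z(w, n) = 9 - w + 4*n (z(w, n) = 4 - ((w - 9) + (n - 1)*(1 - 5)) = 4 - ((-9 + w) + (-1 + n)*(-4)) = 4 - ((-9 + w) + (4 - 4*n)) = 4 - (-5 + w - 4*n) = 4 + (5 - w + 4*n) = 9 - w + 4*n)
(28392 + z((24 - 71)*(-49 - 36), -19)) + (17*32)*(-23) = (28392 + (9 - (24 - 71)*(-49 - 36) + 4*(-19))) + (17*32)*(-23) = (28392 + (9 - (-47)*(-85) - 76)) + 544*(-23) = (28392 + (9 - 1*3995 - 76)) - 12512 = (28392 + (9 - 3995 - 76)) - 12512 = (28392 - 4062) - 12512 = 24330 - 12512 = 11818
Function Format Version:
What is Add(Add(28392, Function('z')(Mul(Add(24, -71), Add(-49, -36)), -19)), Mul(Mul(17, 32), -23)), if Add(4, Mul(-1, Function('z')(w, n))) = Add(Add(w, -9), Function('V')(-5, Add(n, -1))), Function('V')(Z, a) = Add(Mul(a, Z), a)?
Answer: 11818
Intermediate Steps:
Function('V')(Z, a) = Add(a, Mul(Z, a)) (Function('V')(Z, a) = Add(Mul(Z, a), a) = Add(a, Mul(Z, a)))
Function('z')(w, n) = Add(9, Mul(-1, w), Mul(4, n)) (Function('z')(w, n) = Add(4, Mul(-1, Add(Add(w, -9), Mul(Add(n, -1), Add(1, -5))))) = Add(4, Mul(-1, Add(Add(-9, w), Mul(Add(-1, n), -4)))) = Add(4, Mul(-1, Add(Add(-9, w), Add(4, Mul(-4, n))))) = Add(4, Mul(-1, Add(-5, w, Mul(-4, n)))) = Add(4, Add(5, Mul(-1, w), Mul(4, n))) = Add(9, Mul(-1, w), Mul(4, n)))
Add(Add(28392, Function('z')(Mul(Add(24, -71), Add(-49, -36)), -19)), Mul(Mul(17, 32), -23)) = Add(Add(28392, Add(9, Mul(-1, Mul(Add(24, -71), Add(-49, -36))), Mul(4, -19))), Mul(Mul(17, 32), -23)) = Add(Add(28392, Add(9, Mul(-1, Mul(-47, -85)), -76)), Mul(544, -23)) = Add(Add(28392, Add(9, Mul(-1, 3995), -76)), -12512) = Add(Add(28392, Add(9, -3995, -76)), -12512) = Add(Add(28392, -4062), -12512) = Add(24330, -12512) = 11818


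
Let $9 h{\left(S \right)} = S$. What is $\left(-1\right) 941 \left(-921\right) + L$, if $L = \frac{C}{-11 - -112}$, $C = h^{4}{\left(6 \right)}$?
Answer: $\frac{7090153657}{8181} \approx 8.6666 \cdot 10^{5}$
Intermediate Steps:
$h{\left(S \right)} = \frac{S}{9}$
$C = \frac{16}{81}$ ($C = \left(\frac{1}{9} \cdot 6\right)^{4} = \left(\frac{2}{3}\right)^{4} = \frac{16}{81} \approx 0.19753$)
$L = \frac{16}{8181}$ ($L = \frac{16}{81 \left(-11 - -112\right)} = \frac{16}{81 \left(-11 + 112\right)} = \frac{16}{81 \cdot 101} = \frac{16}{81} \cdot \frac{1}{101} = \frac{16}{8181} \approx 0.0019558$)
$\left(-1\right) 941 \left(-921\right) + L = \left(-1\right) 941 \left(-921\right) + \frac{16}{8181} = \left(-941\right) \left(-921\right) + \frac{16}{8181} = 866661 + \frac{16}{8181} = \frac{7090153657}{8181}$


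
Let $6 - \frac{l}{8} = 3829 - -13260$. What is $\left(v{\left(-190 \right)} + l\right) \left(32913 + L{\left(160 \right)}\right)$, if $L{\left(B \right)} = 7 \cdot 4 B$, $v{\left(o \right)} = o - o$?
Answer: $-5110276952$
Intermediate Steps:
$v{\left(o \right)} = 0$
$L{\left(B \right)} = 28 B$
$l = -136664$ ($l = 48 - 8 \left(3829 - -13260\right) = 48 - 8 \left(3829 + 13260\right) = 48 - 136712 = -136664$)
$\left(v{\left(-190 \right)} + l\right) \left(32913 + L{\left(160 \right)}\right) = \left(0 - 136664\right) \left(32913 + 28 \cdot 160\right) = - 136664 \left(32913 + 4480\right) = \left(-136664\right) 37393 = -5110276952$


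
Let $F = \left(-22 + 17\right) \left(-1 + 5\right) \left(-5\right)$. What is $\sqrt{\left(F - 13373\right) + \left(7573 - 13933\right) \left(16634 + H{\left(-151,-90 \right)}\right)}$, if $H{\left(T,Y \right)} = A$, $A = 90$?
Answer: $i \sqrt{106377913} \approx 10314.0 i$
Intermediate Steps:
$F = 100$ ($F = - 5 \cdot 4 \left(-5\right) = \left(-5\right) \left(-20\right) = 100$)
$H{\left(T,Y \right)} = 90$
$\sqrt{\left(F - 13373\right) + \left(7573 - 13933\right) \left(16634 + H{\left(-151,-90 \right)}\right)} = \sqrt{\left(100 - 13373\right) + \left(7573 - 13933\right) \left(16634 + 90\right)} = \sqrt{\left(100 - 13373\right) - 106364640} = \sqrt{-13273 - 106364640} = \sqrt{-106377913} = i \sqrt{106377913}$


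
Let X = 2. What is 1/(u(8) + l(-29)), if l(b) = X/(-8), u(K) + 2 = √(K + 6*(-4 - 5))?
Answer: -36/817 - 16*I*√46/817 ≈ -0.044064 - 0.13282*I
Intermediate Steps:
u(K) = -2 + √(-54 + K) (u(K) = -2 + √(K + 6*(-4 - 5)) = -2 + √(K + 6*(-9)) = -2 + √(K - 54) = -2 + √(-54 + K))
l(b) = -¼ (l(b) = 2/(-8) = 2*(-⅛) = -¼)
1/(u(8) + l(-29)) = 1/((-2 + √(-54 + 8)) - ¼) = 1/((-2 + √(-46)) - ¼) = 1/((-2 + I*√46) - ¼) = 1/(-9/4 + I*√46)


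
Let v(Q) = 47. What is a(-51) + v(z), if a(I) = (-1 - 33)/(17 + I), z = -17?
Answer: 48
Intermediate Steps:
a(I) = -34/(17 + I)
a(-51) + v(z) = -34/(17 - 51) + 47 = -34/(-34) + 47 = -34*(-1/34) + 47 = 1 + 47 = 48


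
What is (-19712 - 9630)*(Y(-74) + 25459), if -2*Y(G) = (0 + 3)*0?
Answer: -747017978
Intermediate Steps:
Y(G) = 0 (Y(G) = -(0 + 3)*0/2 = -3*0/2 = -½*0 = 0)
(-19712 - 9630)*(Y(-74) + 25459) = (-19712 - 9630)*(0 + 25459) = -29342*25459 = -747017978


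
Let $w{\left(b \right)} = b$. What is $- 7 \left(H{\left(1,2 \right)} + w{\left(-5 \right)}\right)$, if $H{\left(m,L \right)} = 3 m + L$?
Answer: $0$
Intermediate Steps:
$H{\left(m,L \right)} = L + 3 m$
$- 7 \left(H{\left(1,2 \right)} + w{\left(-5 \right)}\right) = - 7 \left(\left(2 + 3 \cdot 1\right) - 5\right) = - 7 \left(\left(2 + 3\right) - 5\right) = - 7 \left(5 - 5\right) = \left(-7\right) 0 = 0$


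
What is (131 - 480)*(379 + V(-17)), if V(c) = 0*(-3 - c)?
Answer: -132271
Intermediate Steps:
V(c) = 0
(131 - 480)*(379 + V(-17)) = (131 - 480)*(379 + 0) = -349*379 = -132271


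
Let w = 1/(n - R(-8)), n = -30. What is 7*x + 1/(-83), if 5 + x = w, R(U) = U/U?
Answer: -90667/2573 ≈ -35.238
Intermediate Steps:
R(U) = 1
w = -1/31 (w = 1/(-30 - 1*1) = 1/(-30 - 1) = 1/(-31) = -1/31 ≈ -0.032258)
x = -156/31 (x = -5 - 1/31 = -156/31 ≈ -5.0323)
7*x + 1/(-83) = 7*(-156/31) + 1/(-83) = -1092/31 - 1/83 = -90667/2573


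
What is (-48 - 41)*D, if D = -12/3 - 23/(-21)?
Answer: 5429/21 ≈ 258.52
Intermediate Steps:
D = -61/21 (D = -12*⅓ - 23*(-1/21) = -4 + 23/21 = -61/21 ≈ -2.9048)
(-48 - 41)*D = (-48 - 41)*(-61/21) = -89*(-61/21) = 5429/21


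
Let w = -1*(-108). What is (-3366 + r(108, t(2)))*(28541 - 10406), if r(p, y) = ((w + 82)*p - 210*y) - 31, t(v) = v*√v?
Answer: 310525605 - 7616700*√2 ≈ 2.9975e+8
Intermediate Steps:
w = 108
t(v) = v^(3/2)
r(p, y) = -31 - 210*y + 190*p (r(p, y) = ((108 + 82)*p - 210*y) - 31 = (190*p - 210*y) - 31 = (-210*y + 190*p) - 31 = -31 - 210*y + 190*p)
(-3366 + r(108, t(2)))*(28541 - 10406) = (-3366 + (-31 - 420*√2 + 190*108))*(28541 - 10406) = (-3366 + (-31 - 420*√2 + 20520))*18135 = (-3366 + (20489 - 420*√2))*18135 = (17123 - 420*√2)*18135 = 310525605 - 7616700*√2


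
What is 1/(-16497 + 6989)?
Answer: -1/9508 ≈ -0.00010517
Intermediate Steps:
1/(-16497 + 6989) = 1/(-9508) = -1/9508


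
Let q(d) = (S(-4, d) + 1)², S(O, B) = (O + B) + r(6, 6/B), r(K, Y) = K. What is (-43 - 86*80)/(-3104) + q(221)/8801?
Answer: 216675627/27318304 ≈ 7.9315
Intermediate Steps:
S(O, B) = 6 + B + O (S(O, B) = (O + B) + 6 = (B + O) + 6 = 6 + B + O)
q(d) = (3 + d)² (q(d) = ((6 + d - 4) + 1)² = ((2 + d) + 1)² = (3 + d)²)
(-43 - 86*80)/(-3104) + q(221)/8801 = (-43 - 86*80)/(-3104) + (3 + 221)²/8801 = (-43 - 6880)*(-1/3104) + 224²*(1/8801) = -6923*(-1/3104) + 50176*(1/8801) = 6923/3104 + 50176/8801 = 216675627/27318304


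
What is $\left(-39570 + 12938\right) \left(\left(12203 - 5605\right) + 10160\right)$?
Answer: $-446299056$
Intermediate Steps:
$\left(-39570 + 12938\right) \left(\left(12203 - 5605\right) + 10160\right) = - 26632 \left(6598 + 10160\right) = \left(-26632\right) 16758 = -446299056$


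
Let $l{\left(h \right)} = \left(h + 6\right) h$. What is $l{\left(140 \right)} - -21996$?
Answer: $42436$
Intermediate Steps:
$l{\left(h \right)} = h \left(6 + h\right)$ ($l{\left(h \right)} = \left(6 + h\right) h = h \left(6 + h\right)$)
$l{\left(140 \right)} - -21996 = 140 \left(6 + 140\right) - -21996 = 140 \cdot 146 + 21996 = 20440 + 21996 = 42436$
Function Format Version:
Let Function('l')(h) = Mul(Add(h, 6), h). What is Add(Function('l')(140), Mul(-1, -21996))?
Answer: 42436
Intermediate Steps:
Function('l')(h) = Mul(h, Add(6, h)) (Function('l')(h) = Mul(Add(6, h), h) = Mul(h, Add(6, h)))
Add(Function('l')(140), Mul(-1, -21996)) = Add(Mul(140, Add(6, 140)), Mul(-1, -21996)) = Add(Mul(140, 146), 21996) = Add(20440, 21996) = 42436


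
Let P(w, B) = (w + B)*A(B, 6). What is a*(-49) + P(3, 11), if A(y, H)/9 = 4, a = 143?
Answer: -6503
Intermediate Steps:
A(y, H) = 36 (A(y, H) = 9*4 = 36)
P(w, B) = 36*B + 36*w (P(w, B) = (w + B)*36 = (B + w)*36 = 36*B + 36*w)
a*(-49) + P(3, 11) = 143*(-49) + (36*11 + 36*3) = -7007 + (396 + 108) = -7007 + 504 = -6503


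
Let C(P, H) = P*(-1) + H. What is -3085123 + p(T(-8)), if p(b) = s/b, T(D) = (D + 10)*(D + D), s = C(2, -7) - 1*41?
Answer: -49361943/16 ≈ -3.0851e+6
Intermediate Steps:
C(P, H) = H - P (C(P, H) = -P + H = H - P)
s = -50 (s = (-7 - 1*2) - 1*41 = (-7 - 2) - 41 = -9 - 41 = -50)
T(D) = 2*D*(10 + D) (T(D) = (10 + D)*(2*D) = 2*D*(10 + D))
p(b) = -50/b
-3085123 + p(T(-8)) = -3085123 - 50*(-1/(16*(10 - 8))) = -3085123 - 50/(2*(-8)*2) = -3085123 - 50/(-32) = -3085123 - 50*(-1/32) = -3085123 + 25/16 = -49361943/16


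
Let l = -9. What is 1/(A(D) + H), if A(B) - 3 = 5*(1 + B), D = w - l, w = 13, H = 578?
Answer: 1/696 ≈ 0.0014368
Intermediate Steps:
D = 22 (D = 13 - 1*(-9) = 13 + 9 = 22)
A(B) = 8 + 5*B (A(B) = 3 + 5*(1 + B) = 3 + (5 + 5*B) = 8 + 5*B)
1/(A(D) + H) = 1/((8 + 5*22) + 578) = 1/((8 + 110) + 578) = 1/(118 + 578) = 1/696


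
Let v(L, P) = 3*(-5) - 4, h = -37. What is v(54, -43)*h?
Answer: 703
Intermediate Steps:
v(L, P) = -19 (v(L, P) = -15 - 4 = -19)
v(54, -43)*h = -19*(-37) = 703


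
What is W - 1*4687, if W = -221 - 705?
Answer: -5613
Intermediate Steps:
W = -926
W - 1*4687 = -926 - 1*4687 = -926 - 4687 = -5613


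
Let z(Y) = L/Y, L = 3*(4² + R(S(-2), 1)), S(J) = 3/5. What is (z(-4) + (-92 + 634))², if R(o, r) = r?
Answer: 4481689/16 ≈ 2.8011e+5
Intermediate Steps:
S(J) = ⅗ (S(J) = 3*(⅕) = ⅗)
L = 51 (L = 3*(4² + 1) = 3*(16 + 1) = 3*17 = 51)
z(Y) = 51/Y
(z(-4) + (-92 + 634))² = (51/(-4) + (-92 + 634))² = (51*(-¼) + 542)² = (-51/4 + 542)² = (2117/4)² = 4481689/16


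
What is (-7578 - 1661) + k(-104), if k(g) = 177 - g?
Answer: -8958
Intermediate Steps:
(-7578 - 1661) + k(-104) = (-7578 - 1661) + (177 - 1*(-104)) = -9239 + (177 + 104) = -9239 + 281 = -8958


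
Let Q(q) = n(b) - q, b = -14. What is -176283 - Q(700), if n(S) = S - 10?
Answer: -175559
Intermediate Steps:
n(S) = -10 + S
Q(q) = -24 - q (Q(q) = (-10 - 14) - q = -24 - q)
-176283 - Q(700) = -176283 - (-24 - 1*700) = -176283 - (-24 - 700) = -176283 - 1*(-724) = -176283 + 724 = -175559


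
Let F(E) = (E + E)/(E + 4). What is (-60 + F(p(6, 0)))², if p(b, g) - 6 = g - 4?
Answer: 31684/9 ≈ 3520.4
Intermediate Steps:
p(b, g) = 2 + g (p(b, g) = 6 + (g - 4) = 6 + (-4 + g) = 2 + g)
F(E) = 2*E/(4 + E) (F(E) = (2*E)/(4 + E) = 2*E/(4 + E))
(-60 + F(p(6, 0)))² = (-60 + 2*(2 + 0)/(4 + (2 + 0)))² = (-60 + 2*2/(4 + 2))² = (-60 + 2*2/6)² = (-60 + 2*2*(⅙))² = (-60 + ⅔)² = (-178/3)² = 31684/9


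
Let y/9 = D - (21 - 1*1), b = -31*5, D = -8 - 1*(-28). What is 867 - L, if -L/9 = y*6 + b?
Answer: -528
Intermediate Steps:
D = 20 (D = -8 + 28 = 20)
b = -155
y = 0 (y = 9*(20 - (21 - 1*1)) = 9*(20 - (21 - 1)) = 9*(20 - 1*20) = 9*(20 - 20) = 9*0 = 0)
L = 1395 (L = -9*(0*6 - 155) = -9*(0 - 155) = -9*(-155) = 1395)
867 - L = 867 - 1*1395 = 867 - 1395 = -528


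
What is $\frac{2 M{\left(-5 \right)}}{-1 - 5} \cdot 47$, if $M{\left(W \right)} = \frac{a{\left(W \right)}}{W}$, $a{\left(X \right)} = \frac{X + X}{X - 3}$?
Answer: $\frac{47}{12} \approx 3.9167$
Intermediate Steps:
$a{\left(X \right)} = \frac{2 X}{-3 + X}$
$M{\left(W \right)} = \frac{2}{-3 + W}$ ($M{\left(W \right)} = \frac{2 W \frac{1}{-3 + W}}{W} = \frac{2}{-3 + W}$)
$\frac{2 M{\left(-5 \right)}}{-1 - 5} \cdot 47 = \frac{2 \frac{2}{-3 - 5}}{-1 - 5} \cdot 47 = \frac{2 \frac{2}{-8}}{-6} \cdot 47 = 2 \cdot 2 \left(- \frac{1}{8}\right) \left(- \frac{1}{6}\right) 47 = 2 \left(- \frac{1}{4}\right) \left(- \frac{1}{6}\right) 47 = \left(- \frac{1}{2}\right) \left(- \frac{1}{6}\right) 47 = \frac{1}{12} \cdot 47 = \frac{47}{12}$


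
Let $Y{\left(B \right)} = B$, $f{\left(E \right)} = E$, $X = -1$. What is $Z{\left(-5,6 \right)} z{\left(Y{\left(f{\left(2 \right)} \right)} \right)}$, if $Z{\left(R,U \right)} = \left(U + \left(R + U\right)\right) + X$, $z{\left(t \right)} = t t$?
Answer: $24$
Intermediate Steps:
$z{\left(t \right)} = t^{2}$
$Z{\left(R,U \right)} = -1 + R + 2 U$ ($Z{\left(R,U \right)} = \left(U + \left(R + U\right)\right) - 1 = \left(R + 2 U\right) - 1 = -1 + R + 2 U$)
$Z{\left(-5,6 \right)} z{\left(Y{\left(f{\left(2 \right)} \right)} \right)} = \left(-1 - 5 + 2 \cdot 6\right) 2^{2} = \left(-1 - 5 + 12\right) 4 = 6 \cdot 4 = 24$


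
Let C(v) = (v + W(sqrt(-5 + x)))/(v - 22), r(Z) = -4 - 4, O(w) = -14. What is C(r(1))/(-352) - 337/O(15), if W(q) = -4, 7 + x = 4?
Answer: 148273/6160 ≈ 24.070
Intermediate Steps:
x = -3 (x = -7 + 4 = -3)
r(Z) = -8
C(v) = (-4 + v)/(-22 + v) (C(v) = (v - 4)/(v - 22) = (-4 + v)/(-22 + v))
C(r(1))/(-352) - 337/O(15) = ((-4 - 8)/(-22 - 8))/(-352) - 337/(-14) = (-12/(-30))*(-1/352) - 337*(-1/14) = -1/30*(-12)*(-1/352) + 337/14 = (2/5)*(-1/352) + 337/14 = -1/880 + 337/14 = 148273/6160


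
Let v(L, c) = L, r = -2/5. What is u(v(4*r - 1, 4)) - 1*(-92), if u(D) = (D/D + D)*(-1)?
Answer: 468/5 ≈ 93.600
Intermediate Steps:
r = -⅖ (r = -2*⅕ = -⅖ ≈ -0.40000)
u(D) = -1 - D (u(D) = (1 + D)*(-1) = -1 - D)
u(v(4*r - 1, 4)) - 1*(-92) = (-1 - (4*(-⅖) - 1)) - 1*(-92) = (-1 - (-8/5 - 1)) + 92 = (-1 - 1*(-13/5)) + 92 = (-1 + 13/5) + 92 = 8/5 + 92 = 468/5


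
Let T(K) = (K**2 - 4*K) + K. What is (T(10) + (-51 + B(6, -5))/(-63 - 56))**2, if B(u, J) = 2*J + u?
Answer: 70308225/14161 ≈ 4964.9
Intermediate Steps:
B(u, J) = u + 2*J
T(K) = K**2 - 3*K
(T(10) + (-51 + B(6, -5))/(-63 - 56))**2 = (10*(-3 + 10) + (-51 + (6 + 2*(-5)))/(-63 - 56))**2 = (10*7 + (-51 + (6 - 10))/(-119))**2 = (70 + (-51 - 4)*(-1/119))**2 = (70 - 55*(-1/119))**2 = (70 + 55/119)**2 = (8385/119)**2 = 70308225/14161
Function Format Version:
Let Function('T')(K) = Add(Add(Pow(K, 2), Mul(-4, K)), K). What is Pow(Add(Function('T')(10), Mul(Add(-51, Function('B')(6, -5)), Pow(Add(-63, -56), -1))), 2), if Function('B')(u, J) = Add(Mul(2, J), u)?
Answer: Rational(70308225, 14161) ≈ 4964.9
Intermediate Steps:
Function('B')(u, J) = Add(u, Mul(2, J))
Function('T')(K) = Add(Pow(K, 2), Mul(-3, K))
Pow(Add(Function('T')(10), Mul(Add(-51, Function('B')(6, -5)), Pow(Add(-63, -56), -1))), 2) = Pow(Add(Mul(10, Add(-3, 10)), Mul(Add(-51, Add(6, Mul(2, -5))), Pow(Add(-63, -56), -1))), 2) = Pow(Add(Mul(10, 7), Mul(Add(-51, Add(6, -10)), Pow(-119, -1))), 2) = Pow(Add(70, Mul(Add(-51, -4), Rational(-1, 119))), 2) = Pow(Add(70, Mul(-55, Rational(-1, 119))), 2) = Pow(Add(70, Rational(55, 119)), 2) = Pow(Rational(8385, 119), 2) = Rational(70308225, 14161)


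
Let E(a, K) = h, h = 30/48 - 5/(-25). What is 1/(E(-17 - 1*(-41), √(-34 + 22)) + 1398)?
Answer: 40/55953 ≈ 0.00071489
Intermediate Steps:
h = 33/40 (h = 30*(1/48) - 5*(-1/25) = 5/8 + ⅕ = 33/40 ≈ 0.82500)
E(a, K) = 33/40
1/(E(-17 - 1*(-41), √(-34 + 22)) + 1398) = 1/(33/40 + 1398) = 1/(55953/40) = 40/55953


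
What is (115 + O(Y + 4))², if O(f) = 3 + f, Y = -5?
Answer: 13689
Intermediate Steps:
(115 + O(Y + 4))² = (115 + (3 + (-5 + 4)))² = (115 + (3 - 1))² = (115 + 2)² = 117² = 13689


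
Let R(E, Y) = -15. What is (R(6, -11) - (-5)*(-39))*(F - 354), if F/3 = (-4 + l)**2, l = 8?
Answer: 64260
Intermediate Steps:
F = 48 (F = 3*(-4 + 8)**2 = 3*4**2 = 3*16 = 48)
(R(6, -11) - (-5)*(-39))*(F - 354) = (-15 - (-5)*(-39))*(48 - 354) = (-15 - 1*195)*(-306) = (-15 - 195)*(-306) = -210*(-306) = 64260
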